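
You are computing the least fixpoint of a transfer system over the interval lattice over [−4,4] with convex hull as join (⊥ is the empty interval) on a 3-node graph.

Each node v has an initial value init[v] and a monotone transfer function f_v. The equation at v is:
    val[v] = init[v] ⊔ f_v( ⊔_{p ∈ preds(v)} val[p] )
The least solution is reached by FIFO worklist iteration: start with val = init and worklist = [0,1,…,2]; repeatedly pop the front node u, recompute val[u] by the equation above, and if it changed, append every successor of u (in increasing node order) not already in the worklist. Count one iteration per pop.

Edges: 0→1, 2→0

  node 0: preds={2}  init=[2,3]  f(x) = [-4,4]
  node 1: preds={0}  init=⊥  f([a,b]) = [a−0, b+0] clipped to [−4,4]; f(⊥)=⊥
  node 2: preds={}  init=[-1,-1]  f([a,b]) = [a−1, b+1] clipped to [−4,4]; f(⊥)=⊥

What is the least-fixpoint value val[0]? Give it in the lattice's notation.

[-4,4]

Trace (3 dequeues):
  [1] u=0 | in [-1,-1] | out [-4,4] | prev [2,3] | push {}
  [2] u=1 | in [-4,4] | out [-4,4] | prev ⊥ | push {}
  [3] u=2 | in ⊥ | out [-1,-1] | ==

Converged values:
  [0] [-4,4]
  [1] [-4,4]
  [2] [-1,-1]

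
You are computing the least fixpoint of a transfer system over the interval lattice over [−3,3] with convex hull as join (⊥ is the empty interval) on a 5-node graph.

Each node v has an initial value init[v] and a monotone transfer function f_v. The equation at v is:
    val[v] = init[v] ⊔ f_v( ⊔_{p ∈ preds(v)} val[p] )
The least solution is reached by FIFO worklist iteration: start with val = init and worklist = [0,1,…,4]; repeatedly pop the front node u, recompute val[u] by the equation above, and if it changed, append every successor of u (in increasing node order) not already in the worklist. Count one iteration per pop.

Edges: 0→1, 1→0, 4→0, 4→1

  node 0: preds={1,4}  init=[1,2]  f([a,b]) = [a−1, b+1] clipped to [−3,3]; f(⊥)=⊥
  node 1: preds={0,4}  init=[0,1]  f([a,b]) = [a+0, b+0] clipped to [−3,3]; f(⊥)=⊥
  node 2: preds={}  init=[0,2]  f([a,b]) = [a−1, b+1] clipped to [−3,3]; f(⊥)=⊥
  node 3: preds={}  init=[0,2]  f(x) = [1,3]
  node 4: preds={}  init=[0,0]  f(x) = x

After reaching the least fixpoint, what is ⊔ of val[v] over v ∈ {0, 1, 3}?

Worklist (10 pops):
  #1 pop 0: in=[0,1] → [-1,2] (was [1,2]); enqueue []
  #2 pop 1: in=[-1,2] → [-1,2] (was [0,1]); enqueue [0]
  #3 pop 2: in=⊥ → [0,2] (no change)
  #4 pop 3: in=⊥ → [0,3] (was [0,2]); enqueue []
  #5 pop 4: in=⊥ → [0,0] (no change)
  #6 pop 0: in=[-1,2] → [-2,3] (was [-1,2]); enqueue [1]
  #7 pop 1: in=[-2,3] → [-2,3] (was [-1,2]); enqueue [0]
  #8 pop 0: in=[-2,3] → [-3,3] (was [-2,3]); enqueue [1]
  #9 pop 1: in=[-3,3] → [-3,3] (was [-2,3]); enqueue [0]
  #10 pop 0: in=[-3,3] → [-3,3] (no change)

Fixpoint:
  val[0] = [-3,3]
  val[1] = [-3,3]
  val[2] = [0,2]
  val[3] = [0,3]
  val[4] = [0,0]

[-3,3]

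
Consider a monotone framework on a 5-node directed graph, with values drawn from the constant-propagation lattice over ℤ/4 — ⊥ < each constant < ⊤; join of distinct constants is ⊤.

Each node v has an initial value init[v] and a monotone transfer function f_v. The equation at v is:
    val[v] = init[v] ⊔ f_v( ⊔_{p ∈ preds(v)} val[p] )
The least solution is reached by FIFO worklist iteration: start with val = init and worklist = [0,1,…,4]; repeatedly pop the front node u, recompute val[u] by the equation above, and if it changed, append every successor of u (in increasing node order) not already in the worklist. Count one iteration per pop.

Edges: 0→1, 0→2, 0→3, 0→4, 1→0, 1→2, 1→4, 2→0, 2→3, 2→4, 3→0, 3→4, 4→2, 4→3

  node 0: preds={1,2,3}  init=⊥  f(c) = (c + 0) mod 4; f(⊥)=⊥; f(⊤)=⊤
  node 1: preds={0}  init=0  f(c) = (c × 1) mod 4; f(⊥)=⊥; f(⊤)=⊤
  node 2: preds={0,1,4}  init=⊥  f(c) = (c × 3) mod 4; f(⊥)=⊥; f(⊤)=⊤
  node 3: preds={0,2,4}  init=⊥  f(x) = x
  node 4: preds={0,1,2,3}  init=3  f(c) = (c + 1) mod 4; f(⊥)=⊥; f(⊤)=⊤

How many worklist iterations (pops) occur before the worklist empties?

12

Trace (12 dequeues):
  [1] u=0 | in 0 | out 0 | prev ⊥ | push {}
  [2] u=1 | in 0 | out 0 | ==
  [3] u=2 | in ⊤ | out ⊤ | prev ⊥ | push {0}
  [4] u=3 | in ⊤ | out ⊤ | prev ⊥ | push {}
  [5] u=4 | in ⊤ | out ⊤ | prev 3 | push {2,3}
  [6] u=0 | in ⊤ | out ⊤ | prev 0 | push {1,4}
  [7] u=2 | in ⊤ | out ⊤ | ==
  [8] u=3 | in ⊤ | out ⊤ | ==
  [9] u=1 | in ⊤ | out ⊤ | prev 0 | push {0,2}
  [10] u=4 | in ⊤ | out ⊤ | ==
  [11] u=0 | in ⊤ | out ⊤ | ==
  [12] u=2 | in ⊤ | out ⊤ | ==

Converged values:
  [0] ⊤
  [1] ⊤
  [2] ⊤
  [3] ⊤
  [4] ⊤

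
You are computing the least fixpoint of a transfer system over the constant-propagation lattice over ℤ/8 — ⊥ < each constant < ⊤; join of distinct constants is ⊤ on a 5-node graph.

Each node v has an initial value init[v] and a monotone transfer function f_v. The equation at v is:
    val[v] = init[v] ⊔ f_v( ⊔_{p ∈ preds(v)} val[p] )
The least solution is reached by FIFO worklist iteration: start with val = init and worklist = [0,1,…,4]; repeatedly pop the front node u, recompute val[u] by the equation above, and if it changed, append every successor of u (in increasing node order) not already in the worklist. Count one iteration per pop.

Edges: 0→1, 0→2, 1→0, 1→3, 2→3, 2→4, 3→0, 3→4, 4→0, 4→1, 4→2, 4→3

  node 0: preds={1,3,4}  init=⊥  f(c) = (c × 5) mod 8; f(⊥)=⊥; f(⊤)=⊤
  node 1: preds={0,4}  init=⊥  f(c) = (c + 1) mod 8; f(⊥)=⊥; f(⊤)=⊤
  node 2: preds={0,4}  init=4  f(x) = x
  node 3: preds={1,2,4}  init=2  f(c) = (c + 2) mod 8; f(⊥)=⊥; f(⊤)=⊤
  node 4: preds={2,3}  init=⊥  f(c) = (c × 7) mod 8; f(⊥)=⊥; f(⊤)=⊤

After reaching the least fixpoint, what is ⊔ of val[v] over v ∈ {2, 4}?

Trace (10 dequeues):
  [1] u=0 | in 2 | out 2 | prev ⊥ | push {}
  [2] u=1 | in 2 | out 3 | prev ⊥ | push {0}
  [3] u=2 | in 2 | out ⊤ | prev 4 | push {}
  [4] u=3 | in ⊤ | out ⊤ | prev 2 | push {}
  [5] u=4 | in ⊤ | out ⊤ | prev ⊥ | push {1,2,3}
  [6] u=0 | in ⊤ | out ⊤ | prev 2 | push {}
  [7] u=1 | in ⊤ | out ⊤ | prev 3 | push {0}
  [8] u=2 | in ⊤ | out ⊤ | ==
  [9] u=3 | in ⊤ | out ⊤ | ==
  [10] u=0 | in ⊤ | out ⊤ | ==

Converged values:
  [0] ⊤
  [1] ⊤
  [2] ⊤
  [3] ⊤
  [4] ⊤

⊤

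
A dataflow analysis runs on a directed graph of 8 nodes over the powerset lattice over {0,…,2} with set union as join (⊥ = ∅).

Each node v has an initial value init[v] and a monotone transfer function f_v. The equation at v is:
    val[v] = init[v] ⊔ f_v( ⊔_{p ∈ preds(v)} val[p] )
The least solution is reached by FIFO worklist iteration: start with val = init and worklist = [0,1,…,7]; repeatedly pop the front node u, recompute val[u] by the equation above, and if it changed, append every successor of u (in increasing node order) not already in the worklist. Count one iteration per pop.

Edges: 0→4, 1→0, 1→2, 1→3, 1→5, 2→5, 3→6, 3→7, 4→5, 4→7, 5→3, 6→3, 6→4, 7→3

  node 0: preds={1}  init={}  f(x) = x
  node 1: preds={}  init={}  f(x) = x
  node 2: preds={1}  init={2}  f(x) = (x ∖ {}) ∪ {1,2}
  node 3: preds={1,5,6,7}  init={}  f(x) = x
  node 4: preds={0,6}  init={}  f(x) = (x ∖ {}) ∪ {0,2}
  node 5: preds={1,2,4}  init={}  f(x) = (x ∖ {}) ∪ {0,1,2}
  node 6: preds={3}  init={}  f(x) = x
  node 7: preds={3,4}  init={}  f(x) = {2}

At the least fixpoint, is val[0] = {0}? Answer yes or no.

Worklist (15 pops):
  #1 pop 0: in={} → {} (no change)
  #2 pop 1: in={} → {} (no change)
  #3 pop 2: in={} → {1,2} (was {2}); enqueue []
  #4 pop 3: in={} → {} (no change)
  #5 pop 4: in={} → {0,2} (was {}); enqueue []
  #6 pop 5: in={0,1,2} → {0,1,2} (was {}); enqueue [3]
  #7 pop 6: in={} → {} (no change)
  #8 pop 7: in={0,2} → {2} (was {}); enqueue []
  #9 pop 3: in={0,1,2} → {0,1,2} (was {}); enqueue [6,7]
  #10 pop 6: in={0,1,2} → {0,1,2} (was {}); enqueue [3,4]
  #11 pop 7: in={0,1,2} → {2} (no change)
  #12 pop 3: in={0,1,2} → {0,1,2} (no change)
  #13 pop 4: in={0,1,2} → {0,1,2} (was {0,2}); enqueue [5,7]
  #14 pop 5: in={0,1,2} → {0,1,2} (no change)
  #15 pop 7: in={0,1,2} → {2} (no change)

Fixpoint:
  val[0] = {}
  val[1] = {}
  val[2] = {1,2}
  val[3] = {0,1,2}
  val[4] = {0,1,2}
  val[5] = {0,1,2}
  val[6] = {0,1,2}
  val[7] = {2}

no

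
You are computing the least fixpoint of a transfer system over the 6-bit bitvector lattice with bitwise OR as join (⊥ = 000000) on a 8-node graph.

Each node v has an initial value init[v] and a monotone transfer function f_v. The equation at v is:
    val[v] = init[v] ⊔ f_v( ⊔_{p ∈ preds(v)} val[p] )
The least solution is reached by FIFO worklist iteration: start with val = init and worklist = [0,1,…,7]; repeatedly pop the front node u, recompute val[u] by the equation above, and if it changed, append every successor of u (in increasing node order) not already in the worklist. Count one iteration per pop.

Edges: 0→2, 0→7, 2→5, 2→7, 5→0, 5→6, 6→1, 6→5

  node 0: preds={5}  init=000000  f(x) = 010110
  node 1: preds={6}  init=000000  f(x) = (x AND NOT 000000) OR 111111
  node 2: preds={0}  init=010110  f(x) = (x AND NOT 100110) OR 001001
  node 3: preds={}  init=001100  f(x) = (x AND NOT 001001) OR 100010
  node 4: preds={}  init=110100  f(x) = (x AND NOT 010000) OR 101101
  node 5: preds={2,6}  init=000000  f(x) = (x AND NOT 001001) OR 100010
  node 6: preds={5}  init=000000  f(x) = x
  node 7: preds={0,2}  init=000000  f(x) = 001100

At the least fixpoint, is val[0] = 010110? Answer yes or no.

yes

Iteration log — 11 steps:
  step 1. node 0  ⊔preds=000000  new=010110  old=000000  +wl: 
  step 2. node 1  ⊔preds=000000  new=111111  old=000000  +wl: 
  step 3. node 2  ⊔preds=010110  new=011111  old=010110  +wl: 
  step 4. node 3  ⊔preds=000000  new=101110  old=001100  +wl: 
  step 5. node 4  ⊔preds=000000  new=111101  old=110100  +wl: 
  step 6. node 5  ⊔preds=011111  new=110110  old=000000  +wl: 0
  step 7. node 6  ⊔preds=110110  new=110110  old=000000  +wl: 1,5
  step 8. node 7  ⊔preds=011111  new=001100  old=000000  +wl: 
  step 9. node 0  ⊔preds=110110  new=010110  stable
  step 10. node 1  ⊔preds=110110  new=111111  stable
  step 11. node 5  ⊔preds=111111  new=110110  stable

Least fixpoint reached:
  node 0: 010110
  node 1: 111111
  node 2: 011111
  node 3: 101110
  node 4: 111101
  node 5: 110110
  node 6: 110110
  node 7: 001100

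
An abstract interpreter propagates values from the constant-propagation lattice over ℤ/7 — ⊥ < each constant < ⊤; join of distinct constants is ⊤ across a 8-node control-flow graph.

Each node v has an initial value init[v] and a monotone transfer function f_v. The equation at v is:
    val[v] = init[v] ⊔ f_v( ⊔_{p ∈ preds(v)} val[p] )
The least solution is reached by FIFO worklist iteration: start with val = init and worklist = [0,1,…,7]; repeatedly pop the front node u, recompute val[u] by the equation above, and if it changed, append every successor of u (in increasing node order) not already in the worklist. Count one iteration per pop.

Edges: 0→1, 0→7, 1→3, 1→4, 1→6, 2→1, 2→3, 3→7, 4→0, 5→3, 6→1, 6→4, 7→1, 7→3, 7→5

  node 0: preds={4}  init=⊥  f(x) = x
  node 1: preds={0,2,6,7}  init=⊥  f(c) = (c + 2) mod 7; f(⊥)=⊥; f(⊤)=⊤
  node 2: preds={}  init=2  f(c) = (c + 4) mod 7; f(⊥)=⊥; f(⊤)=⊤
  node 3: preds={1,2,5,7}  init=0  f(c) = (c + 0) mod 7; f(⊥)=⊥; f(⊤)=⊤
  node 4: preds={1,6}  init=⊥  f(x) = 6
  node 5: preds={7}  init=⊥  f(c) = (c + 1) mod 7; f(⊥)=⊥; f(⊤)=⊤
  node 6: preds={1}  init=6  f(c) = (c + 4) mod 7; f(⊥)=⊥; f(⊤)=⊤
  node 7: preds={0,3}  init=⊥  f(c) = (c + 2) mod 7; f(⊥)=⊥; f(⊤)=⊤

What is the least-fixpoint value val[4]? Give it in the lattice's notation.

6

Iteration log — 15 steps:
  step 1. node 0  ⊔preds=⊥  new=⊥  stable
  step 2. node 1  ⊔preds=⊤  new=⊤  old=⊥  +wl: 
  step 3. node 2  ⊔preds=⊥  new=2  stable
  step 4. node 3  ⊔preds=⊤  new=⊤  old=0  +wl: 
  step 5. node 4  ⊔preds=⊤  new=6  old=⊥  +wl: 0
  step 6. node 5  ⊔preds=⊥  new=⊥  stable
  step 7. node 6  ⊔preds=⊤  new=⊤  old=6  +wl: 1,4
  step 8. node 7  ⊔preds=⊤  new=⊤  old=⊥  +wl: 3,5
  step 9. node 0  ⊔preds=6  new=6  old=⊥  +wl: 7
  step 10. node 1  ⊔preds=⊤  new=⊤  stable
  step 11. node 4  ⊔preds=⊤  new=6  stable
  step 12. node 3  ⊔preds=⊤  new=⊤  stable
  step 13. node 5  ⊔preds=⊤  new=⊤  old=⊥  +wl: 3
  step 14. node 7  ⊔preds=⊤  new=⊤  stable
  step 15. node 3  ⊔preds=⊤  new=⊤  stable

Least fixpoint reached:
  node 0: 6
  node 1: ⊤
  node 2: 2
  node 3: ⊤
  node 4: 6
  node 5: ⊤
  node 6: ⊤
  node 7: ⊤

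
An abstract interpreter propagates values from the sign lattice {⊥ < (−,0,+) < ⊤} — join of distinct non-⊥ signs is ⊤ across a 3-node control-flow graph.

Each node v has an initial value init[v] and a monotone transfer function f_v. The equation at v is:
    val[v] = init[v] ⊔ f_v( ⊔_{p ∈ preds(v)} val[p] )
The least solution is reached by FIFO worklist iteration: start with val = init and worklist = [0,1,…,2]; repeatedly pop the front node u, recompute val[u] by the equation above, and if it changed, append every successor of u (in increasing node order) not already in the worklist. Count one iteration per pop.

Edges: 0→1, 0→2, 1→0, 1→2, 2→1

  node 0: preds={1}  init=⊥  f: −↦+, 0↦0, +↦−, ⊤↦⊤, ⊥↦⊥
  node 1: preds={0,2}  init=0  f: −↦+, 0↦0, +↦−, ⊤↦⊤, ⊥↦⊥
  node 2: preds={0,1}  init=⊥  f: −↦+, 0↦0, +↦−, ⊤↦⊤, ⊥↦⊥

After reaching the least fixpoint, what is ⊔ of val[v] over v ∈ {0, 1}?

Worklist (4 pops):
  #1 pop 0: in=0 → 0 (was ⊥); enqueue []
  #2 pop 1: in=0 → 0 (no change)
  #3 pop 2: in=0 → 0 (was ⊥); enqueue [1]
  #4 pop 1: in=0 → 0 (no change)

Fixpoint:
  val[0] = 0
  val[1] = 0
  val[2] = 0

0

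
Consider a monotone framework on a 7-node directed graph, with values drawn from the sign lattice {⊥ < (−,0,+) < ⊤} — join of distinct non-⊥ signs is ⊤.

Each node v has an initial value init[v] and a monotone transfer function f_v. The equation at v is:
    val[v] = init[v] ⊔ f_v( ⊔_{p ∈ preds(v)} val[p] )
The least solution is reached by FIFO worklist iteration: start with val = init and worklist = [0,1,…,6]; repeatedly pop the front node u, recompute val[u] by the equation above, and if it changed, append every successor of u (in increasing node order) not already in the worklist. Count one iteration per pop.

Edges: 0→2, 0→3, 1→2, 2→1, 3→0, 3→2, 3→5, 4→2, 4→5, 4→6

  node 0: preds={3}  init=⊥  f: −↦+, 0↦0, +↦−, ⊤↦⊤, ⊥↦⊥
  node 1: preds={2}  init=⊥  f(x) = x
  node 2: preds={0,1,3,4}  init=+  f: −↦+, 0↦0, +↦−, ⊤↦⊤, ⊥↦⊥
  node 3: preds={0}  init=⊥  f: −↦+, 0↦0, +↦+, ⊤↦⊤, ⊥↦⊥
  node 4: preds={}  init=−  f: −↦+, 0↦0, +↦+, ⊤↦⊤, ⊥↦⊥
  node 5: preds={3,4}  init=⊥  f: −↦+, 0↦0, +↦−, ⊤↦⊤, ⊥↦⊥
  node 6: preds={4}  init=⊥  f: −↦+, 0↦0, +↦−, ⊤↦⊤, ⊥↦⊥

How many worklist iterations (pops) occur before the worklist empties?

9

Iteration log — 9 steps:
  step 1. node 0  ⊔preds=⊥  new=⊥  stable
  step 2. node 1  ⊔preds=+  new=+  old=⊥  +wl: 
  step 3. node 2  ⊔preds=⊤  new=⊤  old=+  +wl: 1
  step 4. node 3  ⊔preds=⊥  new=⊥  stable
  step 5. node 4  ⊔preds=⊥  new=−  stable
  step 6. node 5  ⊔preds=−  new=+  old=⊥  +wl: 
  step 7. node 6  ⊔preds=−  new=+  old=⊥  +wl: 
  step 8. node 1  ⊔preds=⊤  new=⊤  old=+  +wl: 2
  step 9. node 2  ⊔preds=⊤  new=⊤  stable

Least fixpoint reached:
  node 0: ⊥
  node 1: ⊤
  node 2: ⊤
  node 3: ⊥
  node 4: −
  node 5: +
  node 6: +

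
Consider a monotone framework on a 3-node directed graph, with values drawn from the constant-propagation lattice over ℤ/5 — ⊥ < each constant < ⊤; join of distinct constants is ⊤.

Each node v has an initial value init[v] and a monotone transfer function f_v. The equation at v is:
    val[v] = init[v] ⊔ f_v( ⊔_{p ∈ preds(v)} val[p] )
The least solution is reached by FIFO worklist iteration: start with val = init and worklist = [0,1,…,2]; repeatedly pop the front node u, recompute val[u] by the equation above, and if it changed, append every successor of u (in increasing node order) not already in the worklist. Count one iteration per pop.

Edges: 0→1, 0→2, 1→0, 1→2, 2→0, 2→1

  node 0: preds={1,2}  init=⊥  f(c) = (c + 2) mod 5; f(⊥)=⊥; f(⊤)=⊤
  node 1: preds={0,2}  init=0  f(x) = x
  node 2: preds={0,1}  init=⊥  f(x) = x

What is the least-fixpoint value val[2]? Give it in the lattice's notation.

⊤

Trace (6 dequeues):
  [1] u=0 | in 0 | out 2 | prev ⊥ | push {}
  [2] u=1 | in 2 | out ⊤ | prev 0 | push {0}
  [3] u=2 | in ⊤ | out ⊤ | prev ⊥ | push {1}
  [4] u=0 | in ⊤ | out ⊤ | prev 2 | push {2}
  [5] u=1 | in ⊤ | out ⊤ | ==
  [6] u=2 | in ⊤ | out ⊤ | ==

Converged values:
  [0] ⊤
  [1] ⊤
  [2] ⊤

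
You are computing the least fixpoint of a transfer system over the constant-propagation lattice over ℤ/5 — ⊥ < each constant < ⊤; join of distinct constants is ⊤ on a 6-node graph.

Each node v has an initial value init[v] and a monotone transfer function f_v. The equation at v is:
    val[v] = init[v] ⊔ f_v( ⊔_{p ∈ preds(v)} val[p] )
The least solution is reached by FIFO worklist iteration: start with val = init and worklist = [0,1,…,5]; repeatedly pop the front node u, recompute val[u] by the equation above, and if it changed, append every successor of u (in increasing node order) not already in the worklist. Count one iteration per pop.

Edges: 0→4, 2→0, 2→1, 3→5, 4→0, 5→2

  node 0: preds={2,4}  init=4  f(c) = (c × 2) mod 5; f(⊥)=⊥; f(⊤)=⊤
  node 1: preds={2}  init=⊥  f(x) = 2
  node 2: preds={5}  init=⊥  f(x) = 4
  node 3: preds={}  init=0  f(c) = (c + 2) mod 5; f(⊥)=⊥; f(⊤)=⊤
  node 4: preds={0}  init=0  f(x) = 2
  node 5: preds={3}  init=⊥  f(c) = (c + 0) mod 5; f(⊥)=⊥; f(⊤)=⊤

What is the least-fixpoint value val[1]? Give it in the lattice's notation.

2

Worklist (9 pops):
  #1 pop 0: in=0 → ⊤ (was 4); enqueue []
  #2 pop 1: in=⊥ → 2 (was ⊥); enqueue []
  #3 pop 2: in=⊥ → 4 (was ⊥); enqueue [0,1]
  #4 pop 3: in=⊥ → 0 (no change)
  #5 pop 4: in=⊤ → ⊤ (was 0); enqueue []
  #6 pop 5: in=0 → 0 (was ⊥); enqueue [2]
  #7 pop 0: in=⊤ → ⊤ (no change)
  #8 pop 1: in=4 → 2 (no change)
  #9 pop 2: in=0 → 4 (no change)

Fixpoint:
  val[0] = ⊤
  val[1] = 2
  val[2] = 4
  val[3] = 0
  val[4] = ⊤
  val[5] = 0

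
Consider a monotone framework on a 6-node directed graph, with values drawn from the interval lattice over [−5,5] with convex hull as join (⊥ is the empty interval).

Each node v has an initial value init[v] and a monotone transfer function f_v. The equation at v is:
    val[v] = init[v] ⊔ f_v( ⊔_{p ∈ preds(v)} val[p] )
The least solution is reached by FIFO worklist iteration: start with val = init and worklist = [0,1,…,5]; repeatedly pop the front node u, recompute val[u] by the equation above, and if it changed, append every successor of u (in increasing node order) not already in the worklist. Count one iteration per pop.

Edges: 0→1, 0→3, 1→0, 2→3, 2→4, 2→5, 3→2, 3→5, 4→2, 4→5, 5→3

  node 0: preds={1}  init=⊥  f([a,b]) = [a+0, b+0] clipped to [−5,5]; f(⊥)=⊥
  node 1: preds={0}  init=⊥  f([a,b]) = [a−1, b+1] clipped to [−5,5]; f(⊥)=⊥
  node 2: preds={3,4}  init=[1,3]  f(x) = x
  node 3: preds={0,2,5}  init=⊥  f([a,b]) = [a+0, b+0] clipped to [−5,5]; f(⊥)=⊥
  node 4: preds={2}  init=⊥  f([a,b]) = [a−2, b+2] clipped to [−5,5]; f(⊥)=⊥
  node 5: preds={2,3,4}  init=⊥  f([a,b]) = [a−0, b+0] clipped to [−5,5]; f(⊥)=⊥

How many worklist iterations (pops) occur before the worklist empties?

19

Trace (19 dequeues):
  [1] u=0 | in ⊥ | out ⊥ | ==
  [2] u=1 | in ⊥ | out ⊥ | ==
  [3] u=2 | in ⊥ | out [1,3] | ==
  [4] u=3 | in [1,3] | out [1,3] | prev ⊥ | push {2}
  [5] u=4 | in [1,3] | out [-1,5] | prev ⊥ | push {}
  [6] u=5 | in [-1,5] | out [-1,5] | prev ⊥ | push {3}
  [7] u=2 | in [-1,5] | out [-1,5] | prev [1,3] | push {4,5}
  [8] u=3 | in [-1,5] | out [-1,5] | prev [1,3] | push {2}
  [9] u=4 | in [-1,5] | out [-3,5] | prev [-1,5] | push {}
  [10] u=5 | in [-3,5] | out [-3,5] | prev [-1,5] | push {3}
  [11] u=2 | in [-3,5] | out [-3,5] | prev [-1,5] | push {4,5}
  [12] u=3 | in [-3,5] | out [-3,5] | prev [-1,5] | push {2}
  [13] u=4 | in [-3,5] | out [-5,5] | prev [-3,5] | push {}
  [14] u=5 | in [-5,5] | out [-5,5] | prev [-3,5] | push {3}
  [15] u=2 | in [-5,5] | out [-5,5] | prev [-3,5] | push {4,5}
  [16] u=3 | in [-5,5] | out [-5,5] | prev [-3,5] | push {2}
  [17] u=4 | in [-5,5] | out [-5,5] | ==
  [18] u=5 | in [-5,5] | out [-5,5] | ==
  [19] u=2 | in [-5,5] | out [-5,5] | ==

Converged values:
  [0] ⊥
  [1] ⊥
  [2] [-5,5]
  [3] [-5,5]
  [4] [-5,5]
  [5] [-5,5]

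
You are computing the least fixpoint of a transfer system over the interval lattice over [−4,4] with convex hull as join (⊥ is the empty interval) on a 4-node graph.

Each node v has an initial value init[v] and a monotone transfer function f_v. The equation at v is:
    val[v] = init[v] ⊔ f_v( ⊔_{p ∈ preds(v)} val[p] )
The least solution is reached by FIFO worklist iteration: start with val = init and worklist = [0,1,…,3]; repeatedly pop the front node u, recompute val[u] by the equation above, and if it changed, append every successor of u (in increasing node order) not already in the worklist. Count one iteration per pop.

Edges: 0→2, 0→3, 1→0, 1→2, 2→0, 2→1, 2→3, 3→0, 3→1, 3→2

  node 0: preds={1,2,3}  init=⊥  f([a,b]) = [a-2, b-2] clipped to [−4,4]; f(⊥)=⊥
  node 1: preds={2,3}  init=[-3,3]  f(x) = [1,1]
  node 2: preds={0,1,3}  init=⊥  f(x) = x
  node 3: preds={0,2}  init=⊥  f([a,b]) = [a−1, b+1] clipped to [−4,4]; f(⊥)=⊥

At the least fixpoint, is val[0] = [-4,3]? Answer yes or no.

Iteration log — 10 steps:
  step 1. node 0  ⊔preds=[-3,3]  new=[-4,1]  old=⊥  +wl: 
  step 2. node 1  ⊔preds=⊥  new=[-3,3]  stable
  step 3. node 2  ⊔preds=[-4,3]  new=[-4,3]  old=⊥  +wl: 0,1
  step 4. node 3  ⊔preds=[-4,3]  new=[-4,4]  old=⊥  +wl: 2
  step 5. node 0  ⊔preds=[-4,4]  new=[-4,2]  old=[-4,1]  +wl: 3
  step 6. node 1  ⊔preds=[-4,4]  new=[-3,3]  stable
  step 7. node 2  ⊔preds=[-4,4]  new=[-4,4]  old=[-4,3]  +wl: 0,1
  step 8. node 3  ⊔preds=[-4,4]  new=[-4,4]  stable
  step 9. node 0  ⊔preds=[-4,4]  new=[-4,2]  stable
  step 10. node 1  ⊔preds=[-4,4]  new=[-3,3]  stable

Least fixpoint reached:
  node 0: [-4,2]
  node 1: [-3,3]
  node 2: [-4,4]
  node 3: [-4,4]

no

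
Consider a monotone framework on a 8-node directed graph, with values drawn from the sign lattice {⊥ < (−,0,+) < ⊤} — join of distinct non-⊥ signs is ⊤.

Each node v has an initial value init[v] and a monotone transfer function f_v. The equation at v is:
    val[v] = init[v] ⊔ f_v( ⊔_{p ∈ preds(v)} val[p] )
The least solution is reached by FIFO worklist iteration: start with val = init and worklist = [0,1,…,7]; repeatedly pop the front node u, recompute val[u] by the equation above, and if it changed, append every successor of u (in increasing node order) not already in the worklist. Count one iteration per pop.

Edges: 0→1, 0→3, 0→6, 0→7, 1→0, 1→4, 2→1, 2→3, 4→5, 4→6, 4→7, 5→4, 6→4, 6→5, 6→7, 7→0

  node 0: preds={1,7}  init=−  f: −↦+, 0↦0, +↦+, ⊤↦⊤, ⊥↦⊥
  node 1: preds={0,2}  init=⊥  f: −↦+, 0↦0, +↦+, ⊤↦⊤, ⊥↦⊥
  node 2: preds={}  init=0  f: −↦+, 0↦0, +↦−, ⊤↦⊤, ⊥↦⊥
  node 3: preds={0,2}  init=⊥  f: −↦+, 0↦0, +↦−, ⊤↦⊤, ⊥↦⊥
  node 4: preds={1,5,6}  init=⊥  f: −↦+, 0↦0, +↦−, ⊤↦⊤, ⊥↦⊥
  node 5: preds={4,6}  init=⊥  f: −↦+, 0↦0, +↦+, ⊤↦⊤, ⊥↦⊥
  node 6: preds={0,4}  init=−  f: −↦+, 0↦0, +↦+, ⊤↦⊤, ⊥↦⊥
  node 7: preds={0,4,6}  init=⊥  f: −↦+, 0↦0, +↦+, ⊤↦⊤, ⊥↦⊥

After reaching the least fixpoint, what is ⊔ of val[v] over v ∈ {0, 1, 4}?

⊤

Trace (15 dequeues):
  [1] u=0 | in ⊥ | out − | ==
  [2] u=1 | in ⊤ | out ⊤ | prev ⊥ | push {0}
  [3] u=2 | in ⊥ | out 0 | ==
  [4] u=3 | in ⊤ | out ⊤ | prev ⊥ | push {}
  [5] u=4 | in ⊤ | out ⊤ | prev ⊥ | push {}
  [6] u=5 | in ⊤ | out ⊤ | prev ⊥ | push {4}
  [7] u=6 | in ⊤ | out ⊤ | prev − | push {5}
  [8] u=7 | in ⊤ | out ⊤ | prev ⊥ | push {}
  [9] u=0 | in ⊤ | out ⊤ | prev − | push {1,3,6,7}
  [10] u=4 | in ⊤ | out ⊤ | ==
  [11] u=5 | in ⊤ | out ⊤ | ==
  [12] u=1 | in ⊤ | out ⊤ | ==
  [13] u=3 | in ⊤ | out ⊤ | ==
  [14] u=6 | in ⊤ | out ⊤ | ==
  [15] u=7 | in ⊤ | out ⊤ | ==

Converged values:
  [0] ⊤
  [1] ⊤
  [2] 0
  [3] ⊤
  [4] ⊤
  [5] ⊤
  [6] ⊤
  [7] ⊤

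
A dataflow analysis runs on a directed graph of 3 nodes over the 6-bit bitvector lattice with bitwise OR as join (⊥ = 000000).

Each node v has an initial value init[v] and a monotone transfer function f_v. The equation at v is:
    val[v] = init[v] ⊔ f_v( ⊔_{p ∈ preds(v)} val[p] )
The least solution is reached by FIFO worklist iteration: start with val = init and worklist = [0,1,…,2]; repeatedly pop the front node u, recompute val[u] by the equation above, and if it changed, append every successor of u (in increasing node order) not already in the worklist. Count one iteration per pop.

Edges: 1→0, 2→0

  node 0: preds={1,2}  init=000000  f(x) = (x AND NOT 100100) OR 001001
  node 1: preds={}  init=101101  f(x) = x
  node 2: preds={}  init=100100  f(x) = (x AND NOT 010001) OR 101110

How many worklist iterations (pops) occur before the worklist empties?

Iteration log — 4 steps:
  step 1. node 0  ⊔preds=101101  new=001001  old=000000  +wl: 
  step 2. node 1  ⊔preds=000000  new=101101  stable
  step 3. node 2  ⊔preds=000000  new=101110  old=100100  +wl: 0
  step 4. node 0  ⊔preds=101111  new=001011  old=001001  +wl: 

Least fixpoint reached:
  node 0: 001011
  node 1: 101101
  node 2: 101110

4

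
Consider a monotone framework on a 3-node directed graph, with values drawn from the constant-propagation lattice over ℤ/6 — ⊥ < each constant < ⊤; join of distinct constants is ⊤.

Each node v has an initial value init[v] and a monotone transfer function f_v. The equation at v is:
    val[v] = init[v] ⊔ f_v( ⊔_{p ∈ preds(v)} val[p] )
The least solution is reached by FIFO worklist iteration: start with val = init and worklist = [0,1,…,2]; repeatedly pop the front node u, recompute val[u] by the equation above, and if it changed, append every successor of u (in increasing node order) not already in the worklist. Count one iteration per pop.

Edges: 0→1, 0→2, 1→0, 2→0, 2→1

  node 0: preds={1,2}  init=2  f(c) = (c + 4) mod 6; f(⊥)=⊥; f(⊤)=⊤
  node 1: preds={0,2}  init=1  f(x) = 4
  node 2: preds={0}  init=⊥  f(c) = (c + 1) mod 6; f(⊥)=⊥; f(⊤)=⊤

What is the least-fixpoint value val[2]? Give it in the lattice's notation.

⊤

Iteration log — 5 steps:
  step 1. node 0  ⊔preds=1  new=⊤  old=2  +wl: 
  step 2. node 1  ⊔preds=⊤  new=⊤  old=1  +wl: 0
  step 3. node 2  ⊔preds=⊤  new=⊤  old=⊥  +wl: 1
  step 4. node 0  ⊔preds=⊤  new=⊤  stable
  step 5. node 1  ⊔preds=⊤  new=⊤  stable

Least fixpoint reached:
  node 0: ⊤
  node 1: ⊤
  node 2: ⊤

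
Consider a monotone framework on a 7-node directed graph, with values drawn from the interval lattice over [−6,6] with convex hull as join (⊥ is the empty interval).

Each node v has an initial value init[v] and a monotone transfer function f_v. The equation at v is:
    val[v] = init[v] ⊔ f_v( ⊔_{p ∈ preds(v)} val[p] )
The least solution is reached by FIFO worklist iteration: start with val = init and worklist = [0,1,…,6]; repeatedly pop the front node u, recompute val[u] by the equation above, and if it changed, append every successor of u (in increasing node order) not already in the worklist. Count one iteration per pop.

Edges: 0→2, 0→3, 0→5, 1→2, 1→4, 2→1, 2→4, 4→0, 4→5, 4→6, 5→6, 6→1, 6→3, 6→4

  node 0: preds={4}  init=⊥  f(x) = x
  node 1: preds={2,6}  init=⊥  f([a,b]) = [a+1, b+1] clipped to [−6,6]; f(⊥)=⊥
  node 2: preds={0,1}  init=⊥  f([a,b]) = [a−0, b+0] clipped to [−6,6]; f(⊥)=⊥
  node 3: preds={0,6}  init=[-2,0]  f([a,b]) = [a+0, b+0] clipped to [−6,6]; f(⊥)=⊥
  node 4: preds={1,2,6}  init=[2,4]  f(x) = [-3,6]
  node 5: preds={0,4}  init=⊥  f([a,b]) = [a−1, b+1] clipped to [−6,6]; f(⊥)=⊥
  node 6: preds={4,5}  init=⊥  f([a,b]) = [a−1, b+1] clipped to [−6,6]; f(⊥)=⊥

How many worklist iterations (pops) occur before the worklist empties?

15

Trace (15 dequeues):
  [1] u=0 | in [2,4] | out [2,4] | prev ⊥ | push {}
  [2] u=1 | in ⊥ | out ⊥ | ==
  [3] u=2 | in [2,4] | out [2,4] | prev ⊥ | push {1}
  [4] u=3 | in [2,4] | out [-2,4] | prev [-2,0] | push {}
  [5] u=4 | in [2,4] | out [-3,6] | prev [2,4] | push {0}
  [6] u=5 | in [-3,6] | out [-4,6] | prev ⊥ | push {}
  [7] u=6 | in [-4,6] | out [-5,6] | prev ⊥ | push {3,4}
  [8] u=1 | in [-5,6] | out [-4,6] | prev ⊥ | push {2}
  [9] u=0 | in [-3,6] | out [-3,6] | prev [2,4] | push {5}
  [10] u=3 | in [-5,6] | out [-5,6] | prev [-2,4] | push {}
  [11] u=4 | in [-5,6] | out [-3,6] | ==
  [12] u=2 | in [-4,6] | out [-4,6] | prev [2,4] | push {1,4}
  [13] u=5 | in [-3,6] | out [-4,6] | ==
  [14] u=1 | in [-5,6] | out [-4,6] | ==
  [15] u=4 | in [-5,6] | out [-3,6] | ==

Converged values:
  [0] [-3,6]
  [1] [-4,6]
  [2] [-4,6]
  [3] [-5,6]
  [4] [-3,6]
  [5] [-4,6]
  [6] [-5,6]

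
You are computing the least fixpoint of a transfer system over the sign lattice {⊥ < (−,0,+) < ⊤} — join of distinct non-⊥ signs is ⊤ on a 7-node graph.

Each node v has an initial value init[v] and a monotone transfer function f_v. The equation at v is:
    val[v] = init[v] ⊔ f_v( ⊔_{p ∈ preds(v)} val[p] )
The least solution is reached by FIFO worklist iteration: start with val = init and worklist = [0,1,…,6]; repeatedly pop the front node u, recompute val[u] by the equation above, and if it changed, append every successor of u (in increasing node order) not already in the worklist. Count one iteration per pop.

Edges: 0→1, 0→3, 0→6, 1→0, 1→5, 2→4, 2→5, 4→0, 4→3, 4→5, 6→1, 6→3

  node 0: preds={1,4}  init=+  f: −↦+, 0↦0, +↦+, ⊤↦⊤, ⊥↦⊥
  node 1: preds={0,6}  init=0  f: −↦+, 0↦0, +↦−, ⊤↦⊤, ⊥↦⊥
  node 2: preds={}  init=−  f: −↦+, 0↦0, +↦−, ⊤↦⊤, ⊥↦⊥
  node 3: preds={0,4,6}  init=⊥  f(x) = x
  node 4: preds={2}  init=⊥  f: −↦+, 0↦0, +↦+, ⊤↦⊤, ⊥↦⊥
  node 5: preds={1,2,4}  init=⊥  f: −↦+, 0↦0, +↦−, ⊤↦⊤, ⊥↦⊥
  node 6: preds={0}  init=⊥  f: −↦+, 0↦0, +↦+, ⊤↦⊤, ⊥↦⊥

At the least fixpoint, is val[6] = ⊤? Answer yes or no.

yes

Trace (10 dequeues):
  [1] u=0 | in 0 | out ⊤ | prev + | push {}
  [2] u=1 | in ⊤ | out ⊤ | prev 0 | push {0}
  [3] u=2 | in ⊥ | out − | ==
  [4] u=3 | in ⊤ | out ⊤ | prev ⊥ | push {}
  [5] u=4 | in − | out + | prev ⊥ | push {3}
  [6] u=5 | in ⊤ | out ⊤ | prev ⊥ | push {}
  [7] u=6 | in ⊤ | out ⊤ | prev ⊥ | push {1}
  [8] u=0 | in ⊤ | out ⊤ | ==
  [9] u=3 | in ⊤ | out ⊤ | ==
  [10] u=1 | in ⊤ | out ⊤ | ==

Converged values:
  [0] ⊤
  [1] ⊤
  [2] −
  [3] ⊤
  [4] +
  [5] ⊤
  [6] ⊤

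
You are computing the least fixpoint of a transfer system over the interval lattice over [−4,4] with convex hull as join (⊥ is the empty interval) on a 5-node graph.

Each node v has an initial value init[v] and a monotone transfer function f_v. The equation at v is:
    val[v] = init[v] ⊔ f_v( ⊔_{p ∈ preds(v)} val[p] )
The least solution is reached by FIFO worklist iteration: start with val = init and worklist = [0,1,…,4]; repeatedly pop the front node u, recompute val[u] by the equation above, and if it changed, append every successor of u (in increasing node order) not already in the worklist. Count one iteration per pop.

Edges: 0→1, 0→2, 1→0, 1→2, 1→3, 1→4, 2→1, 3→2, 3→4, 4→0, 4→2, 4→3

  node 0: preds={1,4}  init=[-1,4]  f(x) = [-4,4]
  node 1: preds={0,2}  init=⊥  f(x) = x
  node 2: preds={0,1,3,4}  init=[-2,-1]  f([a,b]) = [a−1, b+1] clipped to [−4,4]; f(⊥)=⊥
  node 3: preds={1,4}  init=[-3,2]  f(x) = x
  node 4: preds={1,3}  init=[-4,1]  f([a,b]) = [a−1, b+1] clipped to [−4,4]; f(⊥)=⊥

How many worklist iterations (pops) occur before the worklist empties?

9

Worklist (9 pops):
  #1 pop 0: in=[-4,1] → [-4,4] (was [-1,4]); enqueue []
  #2 pop 1: in=[-4,4] → [-4,4] (was ⊥); enqueue [0]
  #3 pop 2: in=[-4,4] → [-4,4] (was [-2,-1]); enqueue [1]
  #4 pop 3: in=[-4,4] → [-4,4] (was [-3,2]); enqueue [2]
  #5 pop 4: in=[-4,4] → [-4,4] (was [-4,1]); enqueue [3]
  #6 pop 0: in=[-4,4] → [-4,4] (no change)
  #7 pop 1: in=[-4,4] → [-4,4] (no change)
  #8 pop 2: in=[-4,4] → [-4,4] (no change)
  #9 pop 3: in=[-4,4] → [-4,4] (no change)

Fixpoint:
  val[0] = [-4,4]
  val[1] = [-4,4]
  val[2] = [-4,4]
  val[3] = [-4,4]
  val[4] = [-4,4]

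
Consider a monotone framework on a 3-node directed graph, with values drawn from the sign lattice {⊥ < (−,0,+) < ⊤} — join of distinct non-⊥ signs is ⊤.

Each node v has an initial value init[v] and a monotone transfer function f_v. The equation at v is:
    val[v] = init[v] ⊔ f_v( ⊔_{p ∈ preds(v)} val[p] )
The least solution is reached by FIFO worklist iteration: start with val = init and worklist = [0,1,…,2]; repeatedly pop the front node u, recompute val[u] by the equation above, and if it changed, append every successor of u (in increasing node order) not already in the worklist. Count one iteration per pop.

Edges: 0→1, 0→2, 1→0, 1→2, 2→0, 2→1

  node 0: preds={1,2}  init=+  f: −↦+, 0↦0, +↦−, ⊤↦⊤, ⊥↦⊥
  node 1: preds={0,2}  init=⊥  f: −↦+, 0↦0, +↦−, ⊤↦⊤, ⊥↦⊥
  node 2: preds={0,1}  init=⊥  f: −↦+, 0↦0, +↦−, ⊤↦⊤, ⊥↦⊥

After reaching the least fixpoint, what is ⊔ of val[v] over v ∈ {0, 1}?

⊤

Worklist (7 pops):
  #1 pop 0: in=⊥ → + (no change)
  #2 pop 1: in=+ → − (was ⊥); enqueue [0]
  #3 pop 2: in=⊤ → ⊤ (was ⊥); enqueue [1]
  #4 pop 0: in=⊤ → ⊤ (was +); enqueue [2]
  #5 pop 1: in=⊤ → ⊤ (was −); enqueue [0]
  #6 pop 2: in=⊤ → ⊤ (no change)
  #7 pop 0: in=⊤ → ⊤ (no change)

Fixpoint:
  val[0] = ⊤
  val[1] = ⊤
  val[2] = ⊤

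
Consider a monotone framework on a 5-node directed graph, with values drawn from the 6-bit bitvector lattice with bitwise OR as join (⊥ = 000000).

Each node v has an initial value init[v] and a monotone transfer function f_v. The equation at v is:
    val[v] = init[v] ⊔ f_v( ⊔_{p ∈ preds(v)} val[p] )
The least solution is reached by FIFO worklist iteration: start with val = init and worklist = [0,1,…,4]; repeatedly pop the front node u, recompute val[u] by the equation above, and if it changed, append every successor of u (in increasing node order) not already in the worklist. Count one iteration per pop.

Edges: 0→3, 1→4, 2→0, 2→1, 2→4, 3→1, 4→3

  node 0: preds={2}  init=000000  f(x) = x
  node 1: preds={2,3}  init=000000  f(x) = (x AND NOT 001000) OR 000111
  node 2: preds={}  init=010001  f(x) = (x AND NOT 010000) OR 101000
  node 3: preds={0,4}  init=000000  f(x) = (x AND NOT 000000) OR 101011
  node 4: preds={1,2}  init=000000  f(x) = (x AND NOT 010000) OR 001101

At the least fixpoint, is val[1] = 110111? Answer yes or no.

Iteration log — 10 steps:
  step 1. node 0  ⊔preds=010001  new=010001  old=000000  +wl: 
  step 2. node 1  ⊔preds=010001  new=010111  old=000000  +wl: 
  step 3. node 2  ⊔preds=000000  new=111001  old=010001  +wl: 0,1
  step 4. node 3  ⊔preds=010001  new=111011  old=000000  +wl: 
  step 5. node 4  ⊔preds=111111  new=101111  old=000000  +wl: 3
  step 6. node 0  ⊔preds=111001  new=111001  old=010001  +wl: 
  step 7. node 1  ⊔preds=111011  new=110111  old=010111  +wl: 4
  step 8. node 3  ⊔preds=111111  new=111111  old=111011  +wl: 1
  step 9. node 4  ⊔preds=111111  new=101111  stable
  step 10. node 1  ⊔preds=111111  new=110111  stable

Least fixpoint reached:
  node 0: 111001
  node 1: 110111
  node 2: 111001
  node 3: 111111
  node 4: 101111

yes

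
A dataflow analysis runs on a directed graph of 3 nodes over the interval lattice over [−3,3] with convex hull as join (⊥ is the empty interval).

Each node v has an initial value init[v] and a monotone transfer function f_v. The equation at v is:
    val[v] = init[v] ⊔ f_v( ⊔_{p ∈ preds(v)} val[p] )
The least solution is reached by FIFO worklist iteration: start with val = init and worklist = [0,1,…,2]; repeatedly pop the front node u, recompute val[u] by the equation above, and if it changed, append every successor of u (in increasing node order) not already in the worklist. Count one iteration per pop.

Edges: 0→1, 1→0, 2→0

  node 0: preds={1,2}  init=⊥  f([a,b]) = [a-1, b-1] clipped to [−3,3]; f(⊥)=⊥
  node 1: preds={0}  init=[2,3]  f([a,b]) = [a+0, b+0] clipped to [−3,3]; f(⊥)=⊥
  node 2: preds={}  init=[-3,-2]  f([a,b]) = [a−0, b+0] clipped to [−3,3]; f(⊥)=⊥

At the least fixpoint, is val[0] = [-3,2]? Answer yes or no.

yes

Trace (4 dequeues):
  [1] u=0 | in [-3,3] | out [-3,2] | prev ⊥ | push {}
  [2] u=1 | in [-3,2] | out [-3,3] | prev [2,3] | push {0}
  [3] u=2 | in ⊥ | out [-3,-2] | ==
  [4] u=0 | in [-3,3] | out [-3,2] | ==

Converged values:
  [0] [-3,2]
  [1] [-3,3]
  [2] [-3,-2]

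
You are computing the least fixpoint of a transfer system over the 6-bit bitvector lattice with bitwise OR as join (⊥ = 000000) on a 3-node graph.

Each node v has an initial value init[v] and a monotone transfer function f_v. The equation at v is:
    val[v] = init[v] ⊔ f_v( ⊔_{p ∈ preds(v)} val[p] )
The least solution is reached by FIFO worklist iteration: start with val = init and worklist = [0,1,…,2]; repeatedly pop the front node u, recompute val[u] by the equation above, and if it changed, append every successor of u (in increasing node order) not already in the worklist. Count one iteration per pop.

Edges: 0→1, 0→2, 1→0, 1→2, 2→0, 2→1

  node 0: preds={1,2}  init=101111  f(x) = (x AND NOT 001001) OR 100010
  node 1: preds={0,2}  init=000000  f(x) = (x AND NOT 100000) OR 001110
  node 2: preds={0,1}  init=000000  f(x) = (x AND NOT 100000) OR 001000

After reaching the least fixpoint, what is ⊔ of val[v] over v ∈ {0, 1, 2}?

Worklist (5 pops):
  #1 pop 0: in=000000 → 101111 (no change)
  #2 pop 1: in=101111 → 001111 (was 000000); enqueue [0]
  #3 pop 2: in=101111 → 001111 (was 000000); enqueue [1]
  #4 pop 0: in=001111 → 101111 (no change)
  #5 pop 1: in=101111 → 001111 (no change)

Fixpoint:
  val[0] = 101111
  val[1] = 001111
  val[2] = 001111

101111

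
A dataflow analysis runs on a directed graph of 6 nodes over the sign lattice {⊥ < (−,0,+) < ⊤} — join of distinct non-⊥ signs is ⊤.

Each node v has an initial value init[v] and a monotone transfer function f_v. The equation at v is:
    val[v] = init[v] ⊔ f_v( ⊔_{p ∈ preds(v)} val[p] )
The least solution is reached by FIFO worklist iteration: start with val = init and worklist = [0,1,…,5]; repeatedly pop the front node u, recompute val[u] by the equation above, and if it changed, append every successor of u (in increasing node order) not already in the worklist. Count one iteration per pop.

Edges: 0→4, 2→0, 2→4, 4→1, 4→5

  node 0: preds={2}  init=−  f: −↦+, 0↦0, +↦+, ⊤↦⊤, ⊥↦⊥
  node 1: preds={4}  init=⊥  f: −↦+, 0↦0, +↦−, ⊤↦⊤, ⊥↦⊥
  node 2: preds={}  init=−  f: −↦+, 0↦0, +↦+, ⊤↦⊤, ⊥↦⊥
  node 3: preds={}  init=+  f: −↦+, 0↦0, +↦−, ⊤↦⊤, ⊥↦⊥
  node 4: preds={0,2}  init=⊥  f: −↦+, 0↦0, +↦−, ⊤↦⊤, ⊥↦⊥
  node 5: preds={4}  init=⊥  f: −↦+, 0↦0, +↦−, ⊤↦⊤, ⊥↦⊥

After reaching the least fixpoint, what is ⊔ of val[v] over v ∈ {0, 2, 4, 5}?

Iteration log — 7 steps:
  step 1. node 0  ⊔preds=−  new=⊤  old=−  +wl: 
  step 2. node 1  ⊔preds=⊥  new=⊥  stable
  step 3. node 2  ⊔preds=⊥  new=−  stable
  step 4. node 3  ⊔preds=⊥  new=+  stable
  step 5. node 4  ⊔preds=⊤  new=⊤  old=⊥  +wl: 1
  step 6. node 5  ⊔preds=⊤  new=⊤  old=⊥  +wl: 
  step 7. node 1  ⊔preds=⊤  new=⊤  old=⊥  +wl: 

Least fixpoint reached:
  node 0: ⊤
  node 1: ⊤
  node 2: −
  node 3: +
  node 4: ⊤
  node 5: ⊤

⊤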